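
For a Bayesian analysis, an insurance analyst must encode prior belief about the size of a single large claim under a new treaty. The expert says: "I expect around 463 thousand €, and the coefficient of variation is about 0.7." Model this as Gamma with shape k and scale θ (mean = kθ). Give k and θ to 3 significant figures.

k ≈ 2.04, θ ≈ 227

For Gamma(k, scale θ): mean = kθ, variance = kθ², so CV = 1/√k.
CV = 0.7, hence k = 1/CV² = 2.04.
Then θ = mean/k = 463/2.04 = 227.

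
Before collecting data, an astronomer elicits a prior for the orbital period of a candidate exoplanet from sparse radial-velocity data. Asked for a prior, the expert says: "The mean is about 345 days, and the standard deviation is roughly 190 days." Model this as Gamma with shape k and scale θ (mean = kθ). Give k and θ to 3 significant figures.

For Gamma(k, scale θ): mean = kθ, variance = kθ², so CV = 1/√k.
CV = SD/mean = 190/345 = 0.5507, hence k = 1/CV² = 3.3.
Then θ = mean/k = 345/3.3 = 105.

k ≈ 3.3, θ ≈ 105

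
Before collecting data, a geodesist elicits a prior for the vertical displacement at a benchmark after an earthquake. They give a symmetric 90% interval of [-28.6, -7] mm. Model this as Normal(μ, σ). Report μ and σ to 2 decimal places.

A symmetric 90% interval runs μ ± z·σ with z = 1.645.
Half-width = 10.8, so σ = 10.8/1.645 = 6.57.
μ is the interval midpoint, -17.80.

μ = -17.80, σ = 6.57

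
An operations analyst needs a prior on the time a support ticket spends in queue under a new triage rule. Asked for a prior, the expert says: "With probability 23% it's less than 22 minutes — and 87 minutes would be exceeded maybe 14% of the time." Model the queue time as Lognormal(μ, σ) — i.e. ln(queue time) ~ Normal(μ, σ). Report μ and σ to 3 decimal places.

If T ~ Lognormal(μ,σ) then ln T ~ Normal(μ,σ), so the p-quantile of ln T is μ + z_p·σ.
ln(22) = 3.091 and ln(87) = 4.466; z_{0.23} = -0.7388, z_{0.86} = 1.08.
σ = (4.466 − 3.091)/(1.08 − (-0.7388)) = 0.756.
μ = 3.091 − (-0.7388)·0.756 = 3.649.

μ ≈ 3.649, σ ≈ 0.756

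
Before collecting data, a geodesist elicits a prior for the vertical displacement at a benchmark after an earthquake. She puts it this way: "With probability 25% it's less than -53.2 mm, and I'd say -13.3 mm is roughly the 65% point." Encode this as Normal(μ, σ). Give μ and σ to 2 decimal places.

The p-quantile of Normal(μ,σ) is μ + z_p·σ, with z_{0.25} = -0.6745 and z_{0.65} = 0.3853.
Eliminate σ: μ = (z₂·x₁ − z₁·x₂)/(z₂ − z₁) = (0.3853·-53.2 − (-0.6745)·-13.3)/1.06 = -27.81.
Then σ = (x₂ − x₁)/(z₂ − z₁) = (-13.3 − -53.2)/1.06 = 37.65.

μ = -27.81, σ = 37.65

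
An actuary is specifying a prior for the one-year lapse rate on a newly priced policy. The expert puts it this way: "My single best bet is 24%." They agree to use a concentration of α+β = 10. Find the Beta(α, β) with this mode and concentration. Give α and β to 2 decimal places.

For α,β > 1 the Beta mode is (α−1)/(α+β−2). With α+β = 10, the mode is (α−1)/8.
Set (α−1)/8 = 0.24 → α = 1 + 0.24·8 = 2.92.
β = 10 − α = 7.08.

α = 2.92, β = 7.08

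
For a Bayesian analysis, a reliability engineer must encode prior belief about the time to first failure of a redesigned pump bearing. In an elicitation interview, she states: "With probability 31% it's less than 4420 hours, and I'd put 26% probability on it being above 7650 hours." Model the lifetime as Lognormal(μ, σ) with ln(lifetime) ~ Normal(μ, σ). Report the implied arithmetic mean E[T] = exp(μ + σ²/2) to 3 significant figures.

E[T] ≈ 6300 hours

If T ~ Lognormal(μ,σ) then ln T ~ Normal(μ,σ), so the p-quantile of ln T is μ + z_p·σ.
ln(4420) = 8.394 and ln(7650) = 8.942; z_{0.31} = -0.4959, z_{0.74} = 0.6433.
σ = (8.942 − 8.394)/(0.6433 − (-0.4959)) = 0.482.
μ = 8.394 − (-0.4959)·0.482 = 8.633.
E[T] = exp(μ + σ²/2) = exp(8.633 + 0.1159) = 6300 hours.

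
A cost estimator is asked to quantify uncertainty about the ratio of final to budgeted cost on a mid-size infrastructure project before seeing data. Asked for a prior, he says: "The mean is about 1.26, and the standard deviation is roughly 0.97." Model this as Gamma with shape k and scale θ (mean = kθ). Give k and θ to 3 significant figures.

k ≈ 1.69, θ ≈ 0.747

For Gamma(k, scale θ): mean = kθ, variance = kθ², so CV = 1/√k.
CV = SD/mean = 0.97/1.26 = 0.7698, hence k = 1/CV² = 1.69.
Then θ = mean/k = 1.26/1.69 = 0.747.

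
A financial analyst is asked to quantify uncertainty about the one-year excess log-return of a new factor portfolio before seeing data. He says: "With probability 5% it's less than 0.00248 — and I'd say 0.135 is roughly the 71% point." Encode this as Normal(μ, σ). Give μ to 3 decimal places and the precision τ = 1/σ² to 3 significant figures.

μ = 0.102, τ = 275

For Normal(μ,σ), the p-quantile is μ + z_p·σ. Here z_{0.05} = -1.645, z_{0.71} = 0.5534.
So 0.00248 = μ − 1.645σ and 0.135 = μ + 0.5534σ.
Subtracting: σ = (0.135 − 0.00248)/(0.5534 − (-1.645)) = 0.060.
Then μ = 0.00248 − (-1.645)·0.060 = 0.102.
Precision τ = 1/σ² = 1/0.06028² = 275.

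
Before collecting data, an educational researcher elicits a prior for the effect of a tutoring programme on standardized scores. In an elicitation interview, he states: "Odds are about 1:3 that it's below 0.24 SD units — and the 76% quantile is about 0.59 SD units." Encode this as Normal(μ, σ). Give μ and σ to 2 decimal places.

The p-quantile of Normal(μ,σ) is μ + z_p·σ, with z_{0.25} = -0.6745 and z_{0.76} = 0.7063.
Eliminate σ: μ = (z₂·x₁ − z₁·x₂)/(z₂ − z₁) = (0.7063·0.24 − (-0.6745)·0.59)/1.381 = 0.41.
Then σ = (x₂ − x₁)/(z₂ − z₁) = (0.59 − 0.24)/1.381 = 0.25.

μ = 0.41, σ = 0.25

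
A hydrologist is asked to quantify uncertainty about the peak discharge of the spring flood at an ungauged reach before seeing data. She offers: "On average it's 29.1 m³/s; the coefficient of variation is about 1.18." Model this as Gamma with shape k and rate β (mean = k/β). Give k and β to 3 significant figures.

k ≈ 0.718, β ≈ 0.0247

For Gamma(k, rate β): mean = k/β, variance = k/β², so CV = 1/√k.
CV = 1.18, hence k = 1/CV² = 0.718.
Then β = k/mean = 0.718/29.1 = 0.0247.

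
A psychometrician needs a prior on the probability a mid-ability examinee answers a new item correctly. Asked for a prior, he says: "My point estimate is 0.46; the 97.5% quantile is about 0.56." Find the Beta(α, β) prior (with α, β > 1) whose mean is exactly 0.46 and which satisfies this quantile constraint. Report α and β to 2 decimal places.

With mean 0.46 fixed, write α = 0.46s, β = 0.54s where s = α+β.
Need P(θ < 0.56) = 0.975 under Beta(0.46s, 0.54s). Normal approximation: (q−m)/√(m(1−m)/s) ≈ z_{0.975} = 1.96, so s ≈ 0.46·0.54·(1.96)²/(0.56−0.46)² = 95.4.
At s = 95.4: P(θ<0.56) ≈ 0.975. Adjusting to match 0.975 gives s ≈ 95.51.
So α = 0.46·95.51 ≈ 43.94, β = 0.54·95.51 ≈ 51.58.

α ≈ 43.94, β ≈ 51.58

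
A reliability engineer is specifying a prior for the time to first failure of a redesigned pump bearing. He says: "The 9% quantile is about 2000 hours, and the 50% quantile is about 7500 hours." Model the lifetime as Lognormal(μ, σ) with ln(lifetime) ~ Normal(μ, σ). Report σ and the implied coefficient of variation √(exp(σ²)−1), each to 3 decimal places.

σ ≈ 0.986, CV ≈ 1.282

If T ~ Lognormal(μ,σ) then ln T ~ Normal(μ,σ), so the p-quantile of ln T is μ + z_p·σ.
ln(2000) = 7.601 and ln(7500) = 8.923; z_{0.09} = -1.341, z_{0.5} = 0.
σ = (8.923 − 7.601)/(0 − (-1.341)) = 0.986.
μ = 7.601 − (-1.341)·0.986 = 8.923.
CV = √(exp(σ²)−1) = √(exp(0.9719)−1) = 1.282.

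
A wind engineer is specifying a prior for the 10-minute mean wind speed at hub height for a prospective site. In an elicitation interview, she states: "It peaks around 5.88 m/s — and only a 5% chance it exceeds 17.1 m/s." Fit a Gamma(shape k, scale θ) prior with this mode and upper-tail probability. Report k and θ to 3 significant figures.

k ≈ 3.34, θ ≈ 2.52

Gamma(k,θ) with k>1 has mode (k−1)θ, so θ = 5.88/(k−1).
Need P(X < 17.1) = 0.95 with θ tied to k this way. Start at k = 2, θ = 5.88: P(X<17.1) ≈ 0.787.
Too low — raise k to concentrate. Iterating converges to k ≈ 3.34.
Then θ = 5.88/(3.34−1) ≈ 2.52.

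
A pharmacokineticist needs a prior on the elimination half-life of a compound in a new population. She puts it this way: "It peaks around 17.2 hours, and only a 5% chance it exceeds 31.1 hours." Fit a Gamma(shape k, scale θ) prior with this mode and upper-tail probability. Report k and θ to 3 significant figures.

k ≈ 8.94, θ ≈ 2.17

Gamma(k,θ) with k>1 has mode (k−1)θ, so θ = 17.2/(k−1).
Need P(X < 31.1) = 0.95 with θ tied to k this way. Start at k = 2, θ = 17.2: P(X<31.1) ≈ 0.540.
Too low — raise k to concentrate. Iterating converges to k ≈ 8.94.
Then θ = 17.2/(8.94−1) ≈ 2.17.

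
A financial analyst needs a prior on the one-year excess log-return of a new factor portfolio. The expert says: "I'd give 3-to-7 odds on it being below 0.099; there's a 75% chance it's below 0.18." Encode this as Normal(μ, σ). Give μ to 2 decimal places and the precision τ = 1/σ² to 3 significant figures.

μ = 0.13, τ = 219

The p-quantile of Normal(μ,σ) is μ + z_p·σ, with z_{0.3} = -0.5244 and z_{0.75} = 0.6745.
Eliminate σ: μ = (z₂·x₁ − z₁·x₂)/(z₂ − z₁) = (0.6745·0.099 − (-0.5244)·0.18)/1.199 = 0.13.
Then σ = (x₂ − x₁)/(z₂ − z₁) = (0.18 − 0.099)/1.199 = 0.07.
Precision τ = 1/σ² = 1/0.06756² = 219.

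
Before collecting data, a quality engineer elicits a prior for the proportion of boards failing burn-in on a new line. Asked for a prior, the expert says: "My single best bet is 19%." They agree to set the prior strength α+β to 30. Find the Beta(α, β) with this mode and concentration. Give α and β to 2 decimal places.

For α,β > 1 the Beta mode is (α−1)/(α+β−2). With α+β = 30, the mode is (α−1)/28.
Set (α−1)/28 = 0.19 → α = 1 + 0.19·28 = 6.32.
β = 30 − α = 23.68.

α = 6.32, β = 23.68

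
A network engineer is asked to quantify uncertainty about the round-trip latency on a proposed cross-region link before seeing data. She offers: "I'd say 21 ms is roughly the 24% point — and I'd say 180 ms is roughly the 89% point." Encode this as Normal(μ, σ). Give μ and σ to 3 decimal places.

For Normal(μ,σ), the p-quantile is μ + z_p·σ. Here z_{0.24} = -0.7063, z_{0.89} = 1.227.
So 21 = μ − 0.7063σ and 180 = μ + 1.227σ.
Subtracting: σ = (180 − 21)/(1.227 − (-0.7063)) = 82.263.
Then μ = 21 − (-0.7063)·82.263 = 79.102.

μ = 79.102, σ = 82.263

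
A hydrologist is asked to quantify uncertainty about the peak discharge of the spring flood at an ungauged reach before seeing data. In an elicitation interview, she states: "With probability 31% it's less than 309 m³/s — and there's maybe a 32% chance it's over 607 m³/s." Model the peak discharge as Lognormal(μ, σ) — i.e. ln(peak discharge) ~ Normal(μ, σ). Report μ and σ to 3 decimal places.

μ ≈ 6.081, σ ≈ 0.701

If T ~ Lognormal(μ,σ) then ln T ~ Normal(μ,σ), so the p-quantile of ln T is μ + z_p·σ.
ln(309) = 5.733 and ln(607) = 6.409; z_{0.31} = -0.4959, z_{0.68} = 0.4677.
σ = (6.409 − 5.733)/(0.4677 − (-0.4959)) = 0.701.
μ = 5.733 − (-0.4959)·0.701 = 6.081.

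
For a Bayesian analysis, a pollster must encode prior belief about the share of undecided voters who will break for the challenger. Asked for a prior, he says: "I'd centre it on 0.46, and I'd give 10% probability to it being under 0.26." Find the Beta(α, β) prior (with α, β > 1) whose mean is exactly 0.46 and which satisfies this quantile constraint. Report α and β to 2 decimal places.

α ≈ 4.42, β ≈ 5.19

With mean 0.46 fixed, write α = 0.46s, β = 0.54s where s = α+β.
Need P(θ < 0.26) = 0.1 under Beta(0.46s, 0.54s). Normal approximation: (q−m)/√(m(1−m)/s) ≈ z_{0.1} = -1.28, so s ≈ 0.46·0.54·(-1.28)²/(0.26−0.46)² = 10.2.
At s = 10.2: P(θ<0.26) ≈ 0.093. Adjusting to match 0.1 gives s ≈ 9.62.
So α = 0.46·9.62 ≈ 4.42, β = 0.54·9.62 ≈ 5.19.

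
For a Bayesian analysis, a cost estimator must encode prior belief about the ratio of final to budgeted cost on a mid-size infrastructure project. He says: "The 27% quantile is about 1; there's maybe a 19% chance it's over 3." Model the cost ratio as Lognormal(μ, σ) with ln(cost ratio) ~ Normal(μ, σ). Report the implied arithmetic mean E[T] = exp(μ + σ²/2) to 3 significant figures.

E[T] ≈ 2.06

If T ~ Lognormal(μ,σ) then ln T ~ Normal(μ,σ), so the p-quantile of ln T is μ + z_p·σ.
ln(1) = 0 and ln(3) = 1.099; z_{0.27} = -0.6128, z_{0.81} = 0.8779.
σ = (1.099 − 0)/(0.8779 − (-0.6128)) = 0.737.
μ = 0 − (-0.6128)·0.737 = 0.452.
E[T] = exp(μ + σ²/2) = exp(0.452 + 0.2716) = 2.06.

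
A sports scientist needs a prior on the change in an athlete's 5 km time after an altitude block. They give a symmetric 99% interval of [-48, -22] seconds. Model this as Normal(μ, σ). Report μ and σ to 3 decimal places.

μ = -35.000, σ = 5.047

A symmetric 99% interval runs μ ± z·σ with z = 2.576.
Half-width = 13, so σ = 13/2.576 = 5.047.
μ is the interval midpoint, -35.000.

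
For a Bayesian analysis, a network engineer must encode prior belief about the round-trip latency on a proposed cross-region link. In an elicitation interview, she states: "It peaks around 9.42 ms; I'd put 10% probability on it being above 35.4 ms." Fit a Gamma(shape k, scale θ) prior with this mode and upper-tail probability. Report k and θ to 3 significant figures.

k ≈ 2.06, θ ≈ 8.9

Gamma(k,θ) with k>1 has mode (k−1)θ, so θ = 9.42/(k−1).
Need P(X < 35.4) = 0.9 with θ tied to k this way. Start at k = 2, θ = 9.42: P(X<35.4) ≈ 0.889.
Too low — raise k to concentrate. Iterating converges to k ≈ 2.06.
Then θ = 9.42/(2.06−1) ≈ 8.9.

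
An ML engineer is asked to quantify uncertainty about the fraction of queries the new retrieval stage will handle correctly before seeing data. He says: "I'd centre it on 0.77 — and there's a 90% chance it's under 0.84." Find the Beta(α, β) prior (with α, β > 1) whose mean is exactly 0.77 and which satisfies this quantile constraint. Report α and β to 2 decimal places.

α ≈ 42.38, β ≈ 12.66

With mean 0.77 fixed, write α = 0.77s, β = 0.23s where s = α+β.
Need P(θ < 0.84) = 0.9 under Beta(0.77s, 0.23s). Normal approximation: (q−m)/√(m(1−m)/s) ≈ z_{0.9} = 1.28, so s ≈ 0.77·0.23·(1.28)²/(0.84−0.77)² = 59.4.
At s = 59.4: P(θ<0.84) ≈ 0.909. Adjusting to match 0.9 gives s ≈ 55.04.
So α = 0.77·55.04 ≈ 42.38, β = 0.23·55.04 ≈ 12.66.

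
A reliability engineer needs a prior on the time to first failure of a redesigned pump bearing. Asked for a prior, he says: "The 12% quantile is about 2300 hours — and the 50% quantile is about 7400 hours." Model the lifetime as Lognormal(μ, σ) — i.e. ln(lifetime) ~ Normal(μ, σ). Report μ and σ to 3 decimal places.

μ ≈ 8.909, σ ≈ 0.995

If T ~ Lognormal(μ,σ) then ln T ~ Normal(μ,σ), so the p-quantile of ln T is μ + z_p·σ.
ln(2300) = 7.741 and ln(7400) = 8.909; z_{0.12} = -1.175, z_{0.5} = 0.
σ = (8.909 − 7.741)/(0 − (-1.175)) = 0.995.
μ = 7.741 − (-1.175)·0.995 = 8.909.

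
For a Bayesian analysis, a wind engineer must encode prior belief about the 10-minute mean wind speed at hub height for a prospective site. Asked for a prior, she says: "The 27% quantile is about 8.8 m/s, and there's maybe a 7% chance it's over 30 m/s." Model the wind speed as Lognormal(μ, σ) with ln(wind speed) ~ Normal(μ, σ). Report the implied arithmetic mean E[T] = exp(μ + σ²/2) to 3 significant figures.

If T ~ Lognormal(μ,σ) then ln T ~ Normal(μ,σ), so the p-quantile of ln T is μ + z_p·σ.
ln(8.8) = 2.175 and ln(30) = 3.401; z_{0.27} = -0.6128, z_{0.93} = 1.476.
σ = (3.401 − 2.175)/(1.476 − (-0.6128)) = 0.587.
μ = 2.175 − (-0.6128)·0.587 = 2.535.
E[T] = exp(μ + σ²/2) = exp(2.535 + 0.1724) = 15 m/s.

E[T] ≈ 15 m/s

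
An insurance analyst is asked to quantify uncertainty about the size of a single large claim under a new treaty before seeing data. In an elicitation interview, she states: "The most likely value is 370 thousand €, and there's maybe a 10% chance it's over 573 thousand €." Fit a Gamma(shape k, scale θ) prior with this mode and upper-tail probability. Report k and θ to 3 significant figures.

k ≈ 10.8, θ ≈ 37.9

Gamma(k,θ) with k>1 has mode (k−1)θ, so θ = 370/(k−1).
Need P(X < 573) = 0.9 with θ tied to k this way. Start at k = 2, θ = 370: P(X<573) ≈ 0.458.
Too low — raise k to concentrate. Iterating converges to k ≈ 10.8.
Then θ = 370/(10.8−1) ≈ 37.9.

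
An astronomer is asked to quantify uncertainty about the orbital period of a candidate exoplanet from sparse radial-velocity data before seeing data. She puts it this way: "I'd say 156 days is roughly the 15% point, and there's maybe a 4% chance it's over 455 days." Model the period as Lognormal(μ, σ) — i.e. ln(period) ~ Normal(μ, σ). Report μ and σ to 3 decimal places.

If T ~ Lognormal(μ,σ) then ln T ~ Normal(μ,σ), so the p-quantile of ln T is μ + z_p·σ.
ln(156) = 5.05 and ln(455) = 6.12; z_{0.15} = -1.036, z_{0.96} = 1.751.
σ = (6.12 − 5.05)/(1.751 − (-1.036)) = 0.384.
μ = 5.05 − (-1.036)·0.384 = 5.448.

μ ≈ 5.448, σ ≈ 0.384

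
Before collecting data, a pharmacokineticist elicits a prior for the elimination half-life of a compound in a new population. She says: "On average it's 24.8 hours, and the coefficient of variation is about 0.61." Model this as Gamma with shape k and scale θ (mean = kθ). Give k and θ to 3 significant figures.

k ≈ 2.69, θ ≈ 9.23

For Gamma(k, scale θ): mean = kθ, variance = kθ², so CV = 1/√k.
CV = 0.61, hence k = 1/CV² = 2.69.
Then θ = mean/k = 24.8/2.69 = 9.23.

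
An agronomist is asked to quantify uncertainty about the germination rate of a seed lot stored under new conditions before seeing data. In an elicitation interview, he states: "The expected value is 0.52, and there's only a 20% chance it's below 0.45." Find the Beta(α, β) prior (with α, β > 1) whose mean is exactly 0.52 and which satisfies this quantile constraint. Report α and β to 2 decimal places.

With mean 0.52 fixed, write α = 0.52s, β = 0.48s where s = α+β.
Need P(θ < 0.45) = 0.2 under Beta(0.52s, 0.48s). Normal approximation: (q−m)/√(m(1−m)/s) ≈ z_{0.2} = -0.842, so s ≈ 0.52·0.48·(-0.842)²/(0.45−0.52)² = 36.1.
At s = 36.1: P(θ<0.45) ≈ 0.200. Adjusting to match 0.2 gives s ≈ 36.11.
So α = 0.52·36.11 ≈ 18.78, β = 0.48·36.11 ≈ 17.33.

α ≈ 18.78, β ≈ 17.33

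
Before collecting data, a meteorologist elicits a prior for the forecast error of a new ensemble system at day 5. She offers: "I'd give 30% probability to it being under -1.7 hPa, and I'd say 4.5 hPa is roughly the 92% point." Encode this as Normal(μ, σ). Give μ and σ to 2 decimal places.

μ = -0.01, σ = 3.21

The p-quantile of Normal(μ,σ) is μ + z_p·σ, with z_{0.3} = -0.5244 and z_{0.92} = 1.405.
Eliminate σ: μ = (z₂·x₁ − z₁·x₂)/(z₂ − z₁) = (1.405·-1.7 − (-0.5244)·4.5)/1.929 = -0.01.
Then σ = (x₂ − x₁)/(z₂ − z₁) = (4.5 − -1.7)/1.929 = 3.21.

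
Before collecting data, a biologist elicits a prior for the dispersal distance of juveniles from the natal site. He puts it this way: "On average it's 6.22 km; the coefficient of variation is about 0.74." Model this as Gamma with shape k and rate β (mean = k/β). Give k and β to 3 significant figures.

k ≈ 1.83, β ≈ 0.294

For Gamma(k, rate β): mean = k/β, variance = k/β², so CV = 1/√k.
CV = 0.74, hence k = 1/CV² = 1.83.
Then β = k/mean = 1.83/6.22 = 0.294.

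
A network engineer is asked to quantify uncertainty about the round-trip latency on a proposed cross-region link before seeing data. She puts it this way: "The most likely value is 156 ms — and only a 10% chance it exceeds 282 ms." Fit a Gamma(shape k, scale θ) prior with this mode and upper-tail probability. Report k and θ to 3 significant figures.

k ≈ 6.43, θ ≈ 28.7

Gamma(k,θ) with k>1 has mode (k−1)θ, so θ = 156/(k−1).
Need P(X < 282) = 0.9 with θ tied to k this way. Start at k = 2, θ = 156: P(X<282) ≈ 0.539.
Too low — raise k to concentrate. Iterating converges to k ≈ 6.43.
Then θ = 156/(6.43−1) ≈ 28.7.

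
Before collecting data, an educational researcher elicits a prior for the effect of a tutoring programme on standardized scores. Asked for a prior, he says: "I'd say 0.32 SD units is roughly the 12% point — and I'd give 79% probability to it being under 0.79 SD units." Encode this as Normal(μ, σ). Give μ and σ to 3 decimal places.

μ = 0.599, σ = 0.237

The p-quantile of Normal(μ,σ) is μ + z_p·σ, with z_{0.12} = -1.175 and z_{0.79} = 0.8064.
Eliminate σ: μ = (z₂·x₁ − z₁·x₂)/(z₂ − z₁) = (0.8064·0.32 − (-1.175)·0.79)/1.981 = 0.599.
Then σ = (x₂ − x₁)/(z₂ − z₁) = (0.79 − 0.32)/1.981 = 0.237.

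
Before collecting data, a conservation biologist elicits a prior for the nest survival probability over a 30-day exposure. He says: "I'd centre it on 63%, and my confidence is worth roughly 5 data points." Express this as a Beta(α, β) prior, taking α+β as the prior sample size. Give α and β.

Under the effective-sample-size interpretation, Beta(α, β) has prior mean α/(α+β) and prior sample size α+β.
So α+β = 5 and α/(α+β) = 0.63, giving α = 0.63·5 = 3.15 and β = 5 − 3.15 = 1.85.

α = 3.15, β = 1.85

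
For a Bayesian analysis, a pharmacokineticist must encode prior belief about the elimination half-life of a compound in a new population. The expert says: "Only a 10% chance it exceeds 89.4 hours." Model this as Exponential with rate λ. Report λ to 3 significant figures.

λ ≈ 0.0258

P(T > 89.4) = e^(−λ·89.4) = 0.1, so λ = −ln(0.1)/89.4 = 0.0258.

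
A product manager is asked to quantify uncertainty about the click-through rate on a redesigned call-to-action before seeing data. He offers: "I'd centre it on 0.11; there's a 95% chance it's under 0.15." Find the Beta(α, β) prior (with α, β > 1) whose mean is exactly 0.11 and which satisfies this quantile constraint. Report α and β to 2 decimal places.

α ≈ 20.35, β ≈ 164.65

With mean 0.11 fixed, write α = 0.11s, β = 0.89s where s = α+β.
Need P(θ < 0.15) = 0.95 under Beta(0.11s, 0.89s). Normal approximation: (q−m)/√(m(1−m)/s) ≈ z_{0.95} = 1.64, so s ≈ 0.11·0.89·(1.64)²/(0.15−0.11)² = 165.5.
At s = 165.5: P(θ<0.15) ≈ 0.941. Adjusting to match 0.95 gives s ≈ 185.00.
So α = 0.11·185.00 ≈ 20.35, β = 0.89·185.00 ≈ 164.65.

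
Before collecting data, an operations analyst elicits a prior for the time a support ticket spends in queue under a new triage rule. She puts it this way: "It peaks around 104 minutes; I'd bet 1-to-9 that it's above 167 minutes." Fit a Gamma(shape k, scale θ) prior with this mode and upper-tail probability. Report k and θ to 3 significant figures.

Gamma(k,θ) with k>1 has mode (k−1)θ, so θ = 104/(k−1).
Need P(X < 167) = 0.9 with θ tied to k this way. Start at k = 2, θ = 104: P(X<167) ≈ 0.477.
Too low — raise k to concentrate. Iterating converges to k ≈ 9.38.
Then θ = 104/(9.38−1) ≈ 12.4.

k ≈ 9.38, θ ≈ 12.4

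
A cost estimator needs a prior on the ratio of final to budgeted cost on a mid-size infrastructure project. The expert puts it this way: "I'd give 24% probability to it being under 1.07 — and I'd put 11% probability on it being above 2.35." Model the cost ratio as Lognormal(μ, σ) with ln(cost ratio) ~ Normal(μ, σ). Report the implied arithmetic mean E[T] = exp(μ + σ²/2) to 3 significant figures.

E[T] ≈ 1.55

If T ~ Lognormal(μ,σ) then ln T ~ Normal(μ,σ), so the p-quantile of ln T is μ + z_p·σ.
ln(1.07) = 0.06766 and ln(2.35) = 0.8544; z_{0.24} = -0.7063, z_{0.89} = 1.227.
σ = (0.8544 − 0.06766)/(1.227 − (-0.7063)) = 0.407.
μ = 0.06766 − (-0.7063)·0.407 = 0.355.
E[T] = exp(μ + σ²/2) = exp(0.355 + 0.0828) = 1.55.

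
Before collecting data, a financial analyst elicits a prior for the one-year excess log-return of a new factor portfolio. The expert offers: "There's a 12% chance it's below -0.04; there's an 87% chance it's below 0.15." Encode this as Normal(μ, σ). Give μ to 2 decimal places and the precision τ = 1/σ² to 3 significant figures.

The p-quantile of Normal(μ,σ) is μ + z_p·σ, with z_{0.12} = -1.175 and z_{0.87} = 1.126.
Eliminate σ: μ = (z₂·x₁ − z₁·x₂)/(z₂ − z₁) = (1.126·-0.04 − (-1.175)·0.15)/2.301 = 0.06.
Then σ = (x₂ − x₁)/(z₂ − z₁) = (0.15 − -0.04)/2.301 = 0.08.
Precision τ = 1/σ² = 1/0.08256² = 147.

μ = 0.06, τ = 147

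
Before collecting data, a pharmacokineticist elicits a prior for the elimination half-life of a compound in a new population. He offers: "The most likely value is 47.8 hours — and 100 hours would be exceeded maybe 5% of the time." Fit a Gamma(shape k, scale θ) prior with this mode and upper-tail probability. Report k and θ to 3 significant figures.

Gamma(k,θ) with k>1 has mode (k−1)θ, so θ = 47.8/(k−1).
Need P(X < 100) = 0.95 with θ tied to k this way. Start at k = 2, θ = 47.8: P(X<100) ≈ 0.618.
Too low — raise k to concentrate. Iterating converges to k ≈ 6.07.
Then θ = 47.8/(6.07−1) ≈ 9.43.

k ≈ 6.07, θ ≈ 9.43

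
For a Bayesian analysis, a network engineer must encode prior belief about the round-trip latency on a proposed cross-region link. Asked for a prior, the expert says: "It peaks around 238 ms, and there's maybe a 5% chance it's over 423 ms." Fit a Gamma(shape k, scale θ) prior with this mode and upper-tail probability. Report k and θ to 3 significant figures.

Gamma(k,θ) with k>1 has mode (k−1)θ, so θ = 238/(k−1).
Need P(X < 423) = 0.95 with θ tied to k this way. Start at k = 2, θ = 238: P(X<423) ≈ 0.530.
Too low — raise k to concentrate. Iterating converges to k ≈ 9.43.
Then θ = 238/(9.43−1) ≈ 28.2.

k ≈ 9.43, θ ≈ 28.2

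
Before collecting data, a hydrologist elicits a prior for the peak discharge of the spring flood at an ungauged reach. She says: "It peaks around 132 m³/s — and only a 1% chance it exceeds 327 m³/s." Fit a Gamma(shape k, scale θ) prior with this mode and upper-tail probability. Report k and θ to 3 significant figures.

k ≈ 6.71, θ ≈ 23.1

Gamma(k,θ) with k>1 has mode (k−1)θ, so θ = 132/(k−1).
Need P(X < 327) = 0.99 with θ tied to k this way. Start at k = 2, θ = 132: P(X<327) ≈ 0.708.
Too low — raise k to concentrate. Iterating converges to k ≈ 6.71.
Then θ = 132/(6.71−1) ≈ 23.1.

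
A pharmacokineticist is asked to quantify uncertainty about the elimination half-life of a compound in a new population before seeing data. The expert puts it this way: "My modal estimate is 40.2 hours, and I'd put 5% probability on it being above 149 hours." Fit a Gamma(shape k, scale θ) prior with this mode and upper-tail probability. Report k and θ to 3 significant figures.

k ≈ 2.49, θ ≈ 27

Gamma(k,θ) with k>1 has mode (k−1)θ, so θ = 40.2/(k−1).
Need P(X < 149) = 0.95 with θ tied to k this way. Start at k = 2, θ = 40.2: P(X<149) ≈ 0.884.
Too low — raise k to concentrate. Iterating converges to k ≈ 2.49.
Then θ = 40.2/(2.49−1) ≈ 27.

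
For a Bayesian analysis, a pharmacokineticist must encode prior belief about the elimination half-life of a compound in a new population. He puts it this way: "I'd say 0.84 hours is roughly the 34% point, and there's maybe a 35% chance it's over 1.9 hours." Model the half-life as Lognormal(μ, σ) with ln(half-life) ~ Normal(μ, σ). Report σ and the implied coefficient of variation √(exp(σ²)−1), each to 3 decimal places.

σ ≈ 1.023, CV ≈ 1.360

If T ~ Lognormal(μ,σ) then ln T ~ Normal(μ,σ), so the p-quantile of ln T is μ + z_p·σ.
ln(0.84) = -0.1744 and ln(1.9) = 0.6419; z_{0.34} = -0.4125, z_{0.65} = 0.3853.
σ = (0.6419 − -0.1744)/(0.3853 − (-0.4125)) = 1.023.
μ = -0.1744 − (-0.4125)·1.023 = 0.248.
CV = √(exp(σ²)−1) = √(exp(1.0467)−1) = 1.360.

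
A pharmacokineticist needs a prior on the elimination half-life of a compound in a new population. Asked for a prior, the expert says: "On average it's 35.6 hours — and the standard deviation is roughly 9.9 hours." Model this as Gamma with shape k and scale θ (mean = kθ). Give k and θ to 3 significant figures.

k ≈ 12.9, θ ≈ 2.75

For Gamma(k, scale θ): mean = kθ, variance = kθ², so CV = 1/√k.
CV = SD/mean = 9.9/35.6 = 0.2781, hence k = 1/CV² = 12.9.
Then θ = mean/k = 35.6/12.9 = 2.75.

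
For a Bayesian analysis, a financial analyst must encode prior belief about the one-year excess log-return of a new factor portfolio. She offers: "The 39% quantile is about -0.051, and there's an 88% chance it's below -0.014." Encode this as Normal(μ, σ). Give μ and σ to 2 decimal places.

The p-quantile of Normal(μ,σ) is μ + z_p·σ, with z_{0.39} = -0.2793 and z_{0.88} = 1.175.
Eliminate σ: μ = (z₂·x₁ − z₁·x₂)/(z₂ − z₁) = (1.175·-0.051 − (-0.2793)·-0.014)/1.454 = -0.04.
Then σ = (x₂ − x₁)/(z₂ − z₁) = (-0.014 − -0.051)/1.454 = 0.03.

μ = -0.04, σ = 0.03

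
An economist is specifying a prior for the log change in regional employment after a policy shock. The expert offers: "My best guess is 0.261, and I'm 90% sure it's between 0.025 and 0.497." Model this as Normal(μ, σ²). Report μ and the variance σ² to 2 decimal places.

A symmetric 90% interval runs μ ± z·σ with z = 1.645.
Half-width = 0.236, so σ = 0.236/1.645 = 0.143 and σ² = 0.02.
μ is the stated best guess, 0.26.

μ = 0.26, σ² = 0.02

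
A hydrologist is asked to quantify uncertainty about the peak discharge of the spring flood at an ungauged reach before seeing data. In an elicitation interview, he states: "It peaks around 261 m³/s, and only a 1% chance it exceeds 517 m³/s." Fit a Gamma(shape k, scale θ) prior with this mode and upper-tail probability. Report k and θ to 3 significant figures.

k ≈ 11.5, θ ≈ 24.8

Gamma(k,θ) with k>1 has mode (k−1)θ, so θ = 261/(k−1).
Need P(X < 517) = 0.99 with θ tied to k this way. Start at k = 2, θ = 261: P(X<517) ≈ 0.589.
Too low — raise k to concentrate. Iterating converges to k ≈ 11.5.
Then θ = 261/(11.5−1) ≈ 24.8.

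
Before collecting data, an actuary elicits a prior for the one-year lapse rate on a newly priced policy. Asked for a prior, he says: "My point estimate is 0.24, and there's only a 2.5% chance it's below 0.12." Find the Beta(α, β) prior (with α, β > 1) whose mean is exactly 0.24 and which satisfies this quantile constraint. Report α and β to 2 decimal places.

α ≈ 9.10, β ≈ 28.82

With mean 0.24 fixed, write α = 0.24s, β = 0.76s where s = α+β.
Need P(θ < 0.12) = 0.025 under Beta(0.24s, 0.76s). Normal approximation: (q−m)/√(m(1−m)/s) ≈ z_{0.025} = -1.96, so s ≈ 0.24·0.76·(-1.96)²/(0.12−0.24)² = 48.7.
At s = 48.7: P(θ<0.12) ≈ 0.013. Adjusting to match 0.025 gives s ≈ 37.92.
So α = 0.24·37.92 ≈ 9.10, β = 0.76·37.92 ≈ 28.82.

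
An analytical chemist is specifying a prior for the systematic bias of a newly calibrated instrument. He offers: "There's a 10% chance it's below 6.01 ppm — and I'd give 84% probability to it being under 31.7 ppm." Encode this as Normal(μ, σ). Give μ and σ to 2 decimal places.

μ = 20.48, σ = 11.29

For Normal(μ,σ), the p-quantile is μ + z_p·σ. Here z_{0.1} = -1.282, z_{0.84} = 0.9945.
So 6.01 = μ − 1.282σ and 31.7 = μ + 0.9945σ.
Subtracting: σ = (31.7 − 6.01)/(0.9945 − (-1.282)) = 11.29.
Then μ = 6.01 − (-1.282)·11.29 = 20.48.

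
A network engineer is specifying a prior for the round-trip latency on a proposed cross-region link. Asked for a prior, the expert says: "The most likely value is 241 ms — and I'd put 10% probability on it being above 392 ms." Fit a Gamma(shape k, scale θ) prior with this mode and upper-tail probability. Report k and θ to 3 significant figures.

Gamma(k,θ) with k>1 has mode (k−1)θ, so θ = 241/(k−1).
Need P(X < 392) = 0.9 with θ tied to k this way. Start at k = 2, θ = 241: P(X<392) ≈ 0.484.
Too low — raise k to concentrate. Iterating converges to k ≈ 8.96.
Then θ = 241/(8.96−1) ≈ 30.3.

k ≈ 8.96, θ ≈ 30.3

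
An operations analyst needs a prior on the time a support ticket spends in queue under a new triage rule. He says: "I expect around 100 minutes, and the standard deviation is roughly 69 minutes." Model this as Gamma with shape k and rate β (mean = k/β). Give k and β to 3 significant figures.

For Gamma(k, rate β): mean = k/β, variance = k/β², so CV = 1/√k.
CV = SD/mean = 69/100 = 0.69, hence k = 1/CV² = 2.1.
Then β = k/mean = 2.1/100 = 0.021.

k ≈ 2.1, β ≈ 0.021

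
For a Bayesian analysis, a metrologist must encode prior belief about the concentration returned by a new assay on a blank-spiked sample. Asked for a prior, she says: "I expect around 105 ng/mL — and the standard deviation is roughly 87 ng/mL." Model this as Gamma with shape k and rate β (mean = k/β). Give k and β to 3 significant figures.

For Gamma(k, rate β): mean = k/β, variance = k/β², so CV = 1/√k.
CV = SD/mean = 87/105 = 0.8286, hence k = 1/CV² = 1.46.
Then β = k/mean = 1.46/105 = 0.0139.

k ≈ 1.46, β ≈ 0.0139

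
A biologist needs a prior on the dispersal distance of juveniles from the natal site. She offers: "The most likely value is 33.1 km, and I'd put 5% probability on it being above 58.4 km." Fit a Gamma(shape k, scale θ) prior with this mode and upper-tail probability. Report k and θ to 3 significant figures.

k ≈ 9.65, θ ≈ 3.83

Gamma(k,θ) with k>1 has mode (k−1)θ, so θ = 33.1/(k−1).
Need P(X < 58.4) = 0.95 with θ tied to k this way. Start at k = 2, θ = 33.1: P(X<58.4) ≈ 0.526.
Too low — raise k to concentrate. Iterating converges to k ≈ 9.65.
Then θ = 33.1/(9.65−1) ≈ 3.83.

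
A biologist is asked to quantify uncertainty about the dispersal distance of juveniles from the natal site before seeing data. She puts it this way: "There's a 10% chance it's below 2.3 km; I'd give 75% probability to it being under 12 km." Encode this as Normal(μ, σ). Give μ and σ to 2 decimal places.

μ = 8.66, σ = 4.96

For Normal(μ,σ), the p-quantile is μ + z_p·σ. Here z_{0.1} = -1.282, z_{0.75} = 0.6745.
So 2.3 = μ − 1.282σ and 12 = μ + 0.6745σ.
Subtracting: σ = (12 − 2.3)/(0.6745 − (-1.282)) = 4.96.
Then μ = 2.3 − (-1.282)·4.96 = 8.66.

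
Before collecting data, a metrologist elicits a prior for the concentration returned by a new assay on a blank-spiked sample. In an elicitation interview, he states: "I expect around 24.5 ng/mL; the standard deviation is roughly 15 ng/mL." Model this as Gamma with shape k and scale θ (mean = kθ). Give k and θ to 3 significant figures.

k ≈ 2.67, θ ≈ 9.18

For Gamma(k, scale θ): mean = kθ, variance = kθ², so CV = 1/√k.
CV = SD/mean = 15/24.5 = 0.6122, hence k = 1/CV² = 2.67.
Then θ = mean/k = 24.5/2.67 = 9.18.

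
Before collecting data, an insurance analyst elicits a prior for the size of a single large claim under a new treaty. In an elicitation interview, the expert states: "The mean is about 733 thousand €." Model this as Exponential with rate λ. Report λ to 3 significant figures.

Exponential mean = 1/λ, so λ = 1/733.0 = 0.00136.

λ ≈ 0.00136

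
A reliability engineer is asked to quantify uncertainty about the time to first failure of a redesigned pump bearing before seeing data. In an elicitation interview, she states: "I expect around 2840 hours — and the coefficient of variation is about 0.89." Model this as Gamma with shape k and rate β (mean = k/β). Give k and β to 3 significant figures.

For Gamma(k, rate β): mean = k/β, variance = k/β², so CV = 1/√k.
CV = 0.89, hence k = 1/CV² = 1.26.
Then β = k/mean = 1.26/2840 = 0.000445.

k ≈ 1.26, β ≈ 0.000445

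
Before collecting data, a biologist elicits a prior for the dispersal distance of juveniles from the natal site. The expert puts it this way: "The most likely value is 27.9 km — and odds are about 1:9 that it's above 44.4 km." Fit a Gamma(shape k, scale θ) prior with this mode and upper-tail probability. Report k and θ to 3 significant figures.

Gamma(k,θ) with k>1 has mode (k−1)θ, so θ = 27.9/(k−1).
Need P(X < 44.4) = 0.9 with θ tied to k this way. Start at k = 2, θ = 27.9: P(X<44.4) ≈ 0.472.
Too low — raise k to concentrate. Iterating converges to k ≈ 9.7.
Then θ = 27.9/(9.7−1) ≈ 3.21.

k ≈ 9.7, θ ≈ 3.21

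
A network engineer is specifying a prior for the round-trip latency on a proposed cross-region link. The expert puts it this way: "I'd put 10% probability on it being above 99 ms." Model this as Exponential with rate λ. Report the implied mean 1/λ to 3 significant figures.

mean ≈ 43 ms

P(T > 99.0) = e^(−λ·99.0) = 0.1, so λ = −ln(0.1)/99.0 = 0.0233.
Mean = 1/λ = 43 ms.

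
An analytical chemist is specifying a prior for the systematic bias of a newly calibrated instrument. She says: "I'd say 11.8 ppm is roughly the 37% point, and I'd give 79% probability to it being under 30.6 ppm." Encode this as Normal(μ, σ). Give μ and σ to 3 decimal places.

For Normal(μ,σ), the p-quantile is μ + z_p·σ. Here z_{0.37} = -0.3319, z_{0.79} = 0.8064.
So 11.8 = μ − 0.3319σ and 30.6 = μ + 0.8064σ.
Subtracting: σ = (30.6 − 11.8)/(0.8064 − (-0.3319)) = 16.516.
Then μ = 11.8 − (-0.3319)·16.516 = 17.281.

μ = 17.281, σ = 16.516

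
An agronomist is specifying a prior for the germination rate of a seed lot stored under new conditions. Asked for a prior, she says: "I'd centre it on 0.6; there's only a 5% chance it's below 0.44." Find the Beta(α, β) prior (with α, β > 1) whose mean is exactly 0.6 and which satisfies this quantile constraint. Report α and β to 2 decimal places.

α ≈ 15.55, β ≈ 10.37

With mean 0.6 fixed, write α = 0.6s, β = 0.4s where s = α+β.
Need P(θ < 0.44) = 0.05 under Beta(0.6s, 0.4s). Normal approximation: (q−m)/√(m(1−m)/s) ≈ z_{0.05} = -1.64, so s ≈ 0.6·0.4·(-1.64)²/(0.44−0.6)² = 25.4.
At s = 25.4: P(θ<0.44) ≈ 0.052. Adjusting to match 0.05 gives s ≈ 25.92.
So α = 0.6·25.92 ≈ 15.55, β = 0.4·25.92 ≈ 10.37.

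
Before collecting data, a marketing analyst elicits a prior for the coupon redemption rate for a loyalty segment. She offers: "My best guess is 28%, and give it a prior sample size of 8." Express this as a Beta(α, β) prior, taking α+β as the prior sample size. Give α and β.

α = 2.24, β = 5.76

Under the effective-sample-size interpretation, Beta(α, β) has prior mean α/(α+β) and prior sample size α+β.
So α+β = 8 and α/(α+β) = 0.28, giving α = 0.28·8 = 2.24 and β = 8 − 2.24 = 5.76.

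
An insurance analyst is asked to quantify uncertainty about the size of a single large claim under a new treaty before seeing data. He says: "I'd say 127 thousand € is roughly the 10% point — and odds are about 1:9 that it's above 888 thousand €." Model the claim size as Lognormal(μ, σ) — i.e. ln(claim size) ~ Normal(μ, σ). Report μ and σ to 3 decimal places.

μ ≈ 5.817, σ ≈ 0.759

If T ~ Lognormal(μ,σ) then ln T ~ Normal(μ,σ), so the p-quantile of ln T is μ + z_p·σ.
ln(127) = 4.844 and ln(888) = 6.789; z_{0.1} = -1.282, z_{0.9} = 1.282.
σ = (6.789 − 4.844)/(1.282 − (-1.282)) = 0.759.
μ = 4.844 − (-1.282)·0.759 = 5.817.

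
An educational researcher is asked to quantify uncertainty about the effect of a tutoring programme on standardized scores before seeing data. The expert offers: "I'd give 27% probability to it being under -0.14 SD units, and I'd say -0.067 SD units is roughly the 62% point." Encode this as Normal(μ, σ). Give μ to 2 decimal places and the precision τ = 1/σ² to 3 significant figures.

For Normal(μ,σ), the p-quantile is μ + z_p·σ. Here z_{0.27} = -0.6128, z_{0.62} = 0.3055.
So -0.14 = μ − 0.6128σ and -0.067 = μ + 0.3055σ.
Subtracting: σ = (-0.067 − -0.14)/(0.3055 − (-0.6128)) = 0.08.
Then μ = -0.14 − (-0.6128)·0.08 = -0.09.
Precision τ = 1/σ² = 1/0.0795² = 158.

μ = -0.09, τ = 158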